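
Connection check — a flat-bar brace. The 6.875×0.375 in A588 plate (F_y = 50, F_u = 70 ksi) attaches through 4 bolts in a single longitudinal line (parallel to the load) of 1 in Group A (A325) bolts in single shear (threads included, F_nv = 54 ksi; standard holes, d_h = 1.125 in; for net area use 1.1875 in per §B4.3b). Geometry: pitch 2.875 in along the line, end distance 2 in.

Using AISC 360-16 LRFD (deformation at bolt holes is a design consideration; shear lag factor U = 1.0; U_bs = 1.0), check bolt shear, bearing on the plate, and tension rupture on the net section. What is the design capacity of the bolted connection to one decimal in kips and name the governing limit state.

112.0 kips (net-section rupture governs)

Bolt shear: A_b = π(1)²/4 = 0.7854 in². φR_n = 0.75 × 54 × 0.7854 × 4 × 1 = 127.2 kips.
Bearing (0.375 in plate, F_u = 70 ksi): end bolts L_c = 2 − 1.125/2 = 1.4375, R_n = min(1.2×1.4375×0.375×70, 2.4×1×0.375×70) = 45.281 kips/bolt; interior L_c = 2.875 − 1.125 = 1.75, R_n = 55.125 kips/bolt. φR_n = 0.75 × (1×45.281 + 3×55.125) = 158.0 kips.
Tension rupture (net): A_n = (6.875 − 1×1.1875)×0.375 = 2.1328 in² (U = 1.0, A_e = A_n). φR_n = 0.75 × 70 × 2.1328 = 112.0 kips.
Governing: min(127.2, 158.0, 112.0) = 112.0 kips → net-section rupture.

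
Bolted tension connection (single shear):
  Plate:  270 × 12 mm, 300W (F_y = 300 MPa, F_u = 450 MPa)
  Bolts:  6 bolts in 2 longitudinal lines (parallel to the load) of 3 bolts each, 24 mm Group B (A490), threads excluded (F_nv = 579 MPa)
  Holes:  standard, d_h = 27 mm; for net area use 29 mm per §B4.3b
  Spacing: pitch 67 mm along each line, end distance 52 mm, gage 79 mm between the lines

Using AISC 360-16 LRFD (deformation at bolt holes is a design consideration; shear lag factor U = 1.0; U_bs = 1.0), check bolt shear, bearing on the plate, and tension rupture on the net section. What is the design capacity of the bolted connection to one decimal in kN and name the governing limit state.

858.6 kN (net-section rupture governs)

Bolt shear: A_b = π(24)²/4 = 452.39 mm². φR_n = 0.75 × 579 × 452.39 × 6 × 1 = 1178.7 kN.
Bearing (12 mm plate, F_u = 450 MPa): end bolts L_c = 52 − 27/2 = 38.5, R_n = min(1.2×38.5×12×450, 2.4×24×12×450) = 249.48 kN/bolt; interior L_c = 67 − 27 = 40, R_n = 259.2 kN/bolt. φR_n = 0.75 × (2×249.48 + 4×259.2) = 1151.8 kN.
Tension rupture (net): A_n = (270 − 2×29)×12 = 2544 mm² (U = 1.0, A_e = A_n). φR_n = 0.75 × 450 × 2544 = 858.6 kN.
Governing: min(1178.7, 1151.8, 858.6) = 858.6 kN → net-section rupture.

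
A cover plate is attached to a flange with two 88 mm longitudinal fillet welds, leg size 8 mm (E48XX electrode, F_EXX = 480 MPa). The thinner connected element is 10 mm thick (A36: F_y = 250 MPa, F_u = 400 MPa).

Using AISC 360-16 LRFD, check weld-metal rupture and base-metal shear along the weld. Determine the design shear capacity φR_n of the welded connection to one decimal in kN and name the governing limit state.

Weld metal: throat = 0.707×8 = 5.656 mm, L = 2×88 = 176 mm. φR_n = 0.75 × 0.6 × 480 × 5.656 × 176 = 215.0 kN.
Base metal shear (10 mm plate): yield φR_n = 1.0×0.6×250×10×176 = 264.0 kN; rupture φR_n = 0.75×0.6×400×10×176 = 316.8 kN; take 264.0 kN (yield).
Governing: min(215.0, 264.0) = 215.0 kN → weld metal.

215.0 kN (weld metal governs)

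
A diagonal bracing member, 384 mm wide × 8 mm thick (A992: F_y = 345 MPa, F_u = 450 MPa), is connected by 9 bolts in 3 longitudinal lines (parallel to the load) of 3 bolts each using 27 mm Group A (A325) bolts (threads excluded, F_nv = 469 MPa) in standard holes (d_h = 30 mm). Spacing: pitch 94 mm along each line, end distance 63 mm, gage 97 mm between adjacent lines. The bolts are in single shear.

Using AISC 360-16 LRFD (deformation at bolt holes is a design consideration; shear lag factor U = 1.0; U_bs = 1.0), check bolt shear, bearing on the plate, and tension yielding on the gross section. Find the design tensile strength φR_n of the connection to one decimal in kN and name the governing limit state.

953.9 kN (gross-section yield governs)

Bolt shear: A_b = π(27)²/4 = 572.56 mm². φR_n = 0.75 × 469 × 572.56 × 9 × 1 = 1812.6 kN.
Bearing (8 mm plate, F_u = 450 MPa): end bolts L_c = 63 − 30/2 = 48, R_n = min(1.2×48×8×450, 2.4×27×8×450) = 207.36 kN/bolt; interior L_c = 94 − 30 = 64, R_n = 233.28 kN/bolt. φR_n = 0.75 × (3×207.36 + 6×233.28) = 1516.3 kN.
Tension yield (gross): A_g = 384×8 = 3072 mm². φR_n = 0.90 × 345 × 3072 = 953.9 kN.
Governing: min(1812.6, 1516.3, 953.9) = 953.9 kN → gross-section yield.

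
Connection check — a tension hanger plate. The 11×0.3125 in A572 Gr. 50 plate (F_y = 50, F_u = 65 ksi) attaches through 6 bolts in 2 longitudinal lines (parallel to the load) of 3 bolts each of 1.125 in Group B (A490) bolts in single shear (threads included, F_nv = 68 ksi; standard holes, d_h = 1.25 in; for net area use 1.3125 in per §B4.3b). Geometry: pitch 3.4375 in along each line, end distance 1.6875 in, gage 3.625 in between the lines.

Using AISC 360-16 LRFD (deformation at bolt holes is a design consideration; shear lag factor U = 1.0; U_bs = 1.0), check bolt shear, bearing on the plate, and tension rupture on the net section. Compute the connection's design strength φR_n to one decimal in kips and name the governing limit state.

127.6 kips (net-section rupture governs)

Bolt shear: A_b = π(1.125)²/4 = 0.99402 in². φR_n = 0.75 × 68 × 0.99402 × 6 × 1 = 304.2 kips.
Bearing (0.3125 in plate, F_u = 65 ksi): end bolts L_c = 1.6875 − 1.25/2 = 1.0625, R_n = min(1.2×1.0625×0.3125×65, 2.4×1.125×0.3125×65) = 25.898 kips/bolt; interior L_c = 3.4375 − 1.25 = 2.1875, R_n = 53.32 kips/bolt. φR_n = 0.75 × (2×25.898 + 4×53.32) = 198.8 kips.
Tension rupture (net): A_n = (11 − 2×1.3125)×0.3125 = 2.6172 in² (U = 1.0, A_e = A_n). φR_n = 0.75 × 65 × 2.6172 = 127.6 kips.
Governing: min(304.2, 198.8, 127.6) = 127.6 kips → net-section rupture.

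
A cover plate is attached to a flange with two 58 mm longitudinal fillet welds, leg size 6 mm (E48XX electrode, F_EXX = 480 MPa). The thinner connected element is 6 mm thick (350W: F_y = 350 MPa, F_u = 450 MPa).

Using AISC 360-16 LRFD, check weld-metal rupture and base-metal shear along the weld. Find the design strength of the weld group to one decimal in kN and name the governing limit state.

Weld metal: throat = 0.707×6 = 4.242 mm, L = 2×58 = 116 mm. φR_n = 0.75 × 0.6 × 480 × 4.242 × 116 = 106.3 kN.
Base metal shear (6 mm plate): yield φR_n = 1.0×0.6×350×6×116 = 146.2 kN; rupture φR_n = 0.75×0.6×450×6×116 = 140.9 kN; take 140.9 kN (rupture).
Governing: min(106.3, 140.9) = 106.3 kN → weld metal.

106.3 kN (weld metal governs)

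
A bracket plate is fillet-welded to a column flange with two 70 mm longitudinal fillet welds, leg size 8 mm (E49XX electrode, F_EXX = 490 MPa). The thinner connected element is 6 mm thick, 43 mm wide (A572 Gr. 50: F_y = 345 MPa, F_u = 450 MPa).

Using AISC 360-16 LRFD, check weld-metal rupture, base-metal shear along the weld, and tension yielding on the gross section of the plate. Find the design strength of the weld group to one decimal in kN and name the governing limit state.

Weld metal: throat = 0.707×8 = 5.656 mm, L = 2×70 = 140 mm. φR_n = 0.75 × 0.6 × 490 × 5.656 × 140 = 174.6 kN.
Base metal shear (6 mm plate): yield φR_n = 1.0×0.6×345×6×140 = 173.9 kN; rupture φR_n = 0.75×0.6×450×6×140 = 170.1 kN; take 170.1 kN (rupture).
Tension yield (gross): A_g = 43×6 = 258 mm². φR_n = 0.90 × 345 × 258 = 80.1 kN.
Governing: min(174.6, 170.1, 80.1) = 80.1 kN → gross-section yield.

80.1 kN (gross-section yield governs)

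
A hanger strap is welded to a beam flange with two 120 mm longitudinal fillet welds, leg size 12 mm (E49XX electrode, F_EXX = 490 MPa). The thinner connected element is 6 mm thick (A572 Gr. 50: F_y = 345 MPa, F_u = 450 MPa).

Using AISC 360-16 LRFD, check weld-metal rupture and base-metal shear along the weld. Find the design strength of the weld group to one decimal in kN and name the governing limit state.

291.6 kN (base-metal shear governs)

Weld metal: throat = 0.707×12 = 8.484 mm, L = 2×120 = 240 mm. φR_n = 0.75 × 0.6 × 490 × 8.484 × 240 = 449.0 kN.
Base metal shear (6 mm plate): yield φR_n = 1.0×0.6×345×6×240 = 298.1 kN; rupture φR_n = 0.75×0.6×450×6×240 = 291.6 kN; take 291.6 kN (rupture).
Governing: min(449.0, 291.6) = 291.6 kN → base-metal shear.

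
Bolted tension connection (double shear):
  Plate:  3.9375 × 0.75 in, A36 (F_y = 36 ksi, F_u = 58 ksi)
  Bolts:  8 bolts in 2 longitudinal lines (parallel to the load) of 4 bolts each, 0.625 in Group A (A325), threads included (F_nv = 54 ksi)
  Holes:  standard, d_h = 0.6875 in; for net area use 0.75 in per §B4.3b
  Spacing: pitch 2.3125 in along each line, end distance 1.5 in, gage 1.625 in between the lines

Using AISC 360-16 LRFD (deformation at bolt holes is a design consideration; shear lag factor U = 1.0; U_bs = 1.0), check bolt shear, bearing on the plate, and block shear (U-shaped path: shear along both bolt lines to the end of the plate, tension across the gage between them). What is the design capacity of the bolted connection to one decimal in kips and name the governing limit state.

Bolt shear: A_b = π(0.625)²/4 = 0.3068 in². φR_n = 0.75 × 54 × 0.3068 × 8 × 2 = 198.8 kips.
Bearing (0.75 in plate, F_u = 58 ksi): end bolts L_c = 1.5 − 0.6875/2 = 1.15625, R_n = min(1.2×1.15625×0.75×58, 2.4×0.625×0.75×58) = 60.356 kips/bolt; interior L_c = 2.3125 − 0.6875 = 1.625, R_n = 65.25 kips/bolt. φR_n = 0.75 × (2×60.356 + 6×65.25) = 384.2 kips.
Block shear: shear path 2×[1.5+3×2.3125] = 2×8.4375 in, A_gv = 12.656, A_nv = 2×(8.4375 − 3.5×0.75)×0.75 = 8.7188 in²; tension across gage: (1.625 − 1×0.75)×0.75 = 0.65625 in². R_n = min(0.6×58×8.7188, 0.6×36×12.656) + 1.0×58×0.65625 = min(303.41, 273.37) + 38.063 = 311.43 kips. φR_n = 0.75 × 311.43 = 233.6 kips.
Governing: min(198.8, 384.2, 233.6) = 198.8 kips → bolt shear.

198.8 kips (bolt shear governs)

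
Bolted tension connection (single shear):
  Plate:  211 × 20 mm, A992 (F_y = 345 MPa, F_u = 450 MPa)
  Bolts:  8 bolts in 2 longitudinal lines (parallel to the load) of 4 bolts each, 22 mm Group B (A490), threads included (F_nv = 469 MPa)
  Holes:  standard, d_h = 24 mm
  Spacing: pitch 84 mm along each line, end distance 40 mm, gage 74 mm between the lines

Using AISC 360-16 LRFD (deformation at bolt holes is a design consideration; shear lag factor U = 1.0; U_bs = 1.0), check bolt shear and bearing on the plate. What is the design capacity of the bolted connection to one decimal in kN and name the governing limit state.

Bolt shear: A_b = π(22)²/4 = 380.13 mm². φR_n = 0.75 × 469 × 380.13 × 8 × 1 = 1069.7 kN.
Bearing (20 mm plate, F_u = 450 MPa): end bolts L_c = 40 − 24/2 = 28, R_n = min(1.2×28×20×450, 2.4×22×20×450) = 302.4 kN/bolt; interior L_c = 84 − 24 = 60, R_n = 475.2 kN/bolt. φR_n = 0.75 × (2×302.4 + 6×475.2) = 2592.0 kN.
Governing: min(1069.7, 2592.0) = 1069.7 kN → bolt shear.

1069.7 kN (bolt shear governs)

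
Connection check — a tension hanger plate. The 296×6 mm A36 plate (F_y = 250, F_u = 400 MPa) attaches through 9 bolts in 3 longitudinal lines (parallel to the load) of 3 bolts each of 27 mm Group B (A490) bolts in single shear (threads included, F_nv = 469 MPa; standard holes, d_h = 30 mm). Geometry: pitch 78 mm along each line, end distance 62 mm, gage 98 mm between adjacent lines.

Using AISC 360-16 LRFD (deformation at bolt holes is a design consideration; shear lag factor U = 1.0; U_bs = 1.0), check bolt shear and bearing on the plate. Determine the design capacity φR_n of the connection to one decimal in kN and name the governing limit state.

926.6 kN (bearing governs)

Bolt shear: A_b = π(27)²/4 = 572.56 mm². φR_n = 0.75 × 469 × 572.56 × 9 × 1 = 1812.6 kN.
Bearing (6 mm plate, F_u = 400 MPa): end bolts L_c = 62 − 30/2 = 47, R_n = min(1.2×47×6×400, 2.4×27×6×400) = 135.36 kN/bolt; interior L_c = 78 − 30 = 48, R_n = 138.24 kN/bolt. φR_n = 0.75 × (3×135.36 + 6×138.24) = 926.6 kN.
Governing: min(1812.6, 926.6) = 926.6 kN → bearing.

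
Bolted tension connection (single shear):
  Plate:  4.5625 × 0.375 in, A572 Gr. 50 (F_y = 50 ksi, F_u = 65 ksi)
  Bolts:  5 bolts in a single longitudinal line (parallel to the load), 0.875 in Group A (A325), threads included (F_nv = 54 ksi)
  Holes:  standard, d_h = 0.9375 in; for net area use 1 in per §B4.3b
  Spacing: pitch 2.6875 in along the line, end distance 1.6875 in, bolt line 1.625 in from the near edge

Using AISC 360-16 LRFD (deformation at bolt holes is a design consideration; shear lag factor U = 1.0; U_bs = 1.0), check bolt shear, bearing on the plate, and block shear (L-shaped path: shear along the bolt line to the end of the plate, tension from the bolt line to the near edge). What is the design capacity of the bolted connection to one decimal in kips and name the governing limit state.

Bolt shear: A_b = π(0.875)²/4 = 0.60132 in². φR_n = 0.75 × 54 × 0.60132 × 5 × 1 = 121.8 kips.
Bearing (0.375 in plate, F_u = 65 ksi): end bolts L_c = 1.6875 − 0.9375/2 = 1.21875, R_n = min(1.2×1.21875×0.375×65, 2.4×0.875×0.375×65) = 35.648 kips/bolt; interior L_c = 2.6875 − 0.9375 = 1.75, R_n = 51.188 kips/bolt. φR_n = 0.75 × (1×35.648 + 4×51.188) = 180.3 kips.
Block shear: shear path 1×[1.6875+4×2.6875] = 1×12.4375 in, A_gv = 4.6641, A_nv = 1×(12.4375 − 4.5×1)×0.375 = 2.9766 in²; tension to near edge: (1.625 − 0.5×1)×0.375 = 0.42188 in². R_n = min(0.6×65×2.9766, 0.6×50×4.6641) + 1.0×65×0.42188 = min(116.09, 139.92) + 27.422 = 143.51 kips. φR_n = 0.75 × 143.51 = 107.6 kips.
Governing: min(121.8, 180.3, 107.6) = 107.6 kips → block shear.

107.6 kips (block shear governs)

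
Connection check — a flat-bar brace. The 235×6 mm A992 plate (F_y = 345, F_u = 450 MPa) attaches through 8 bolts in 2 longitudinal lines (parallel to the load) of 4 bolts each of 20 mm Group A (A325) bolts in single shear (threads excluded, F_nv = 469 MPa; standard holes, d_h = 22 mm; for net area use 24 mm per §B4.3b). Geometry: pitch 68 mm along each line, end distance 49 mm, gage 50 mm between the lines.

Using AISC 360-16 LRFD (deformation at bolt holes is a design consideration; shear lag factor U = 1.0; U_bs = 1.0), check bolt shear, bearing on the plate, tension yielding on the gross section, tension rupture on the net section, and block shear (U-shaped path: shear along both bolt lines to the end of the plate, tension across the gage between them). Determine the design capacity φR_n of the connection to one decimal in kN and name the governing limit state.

Bolt shear: A_b = π(20)²/4 = 314.16 mm². φR_n = 0.75 × 469 × 314.16 × 8 × 1 = 884.0 kN.
Bearing (6 mm plate, F_u = 450 MPa): end bolts L_c = 49 − 22/2 = 38, R_n = min(1.2×38×6×450, 2.4×20×6×450) = 123.12 kN/bolt; interior L_c = 68 − 22 = 46, R_n = 129.6 kN/bolt. φR_n = 0.75 × (2×123.12 + 6×129.6) = 767.9 kN.
Tension yield (gross): A_g = 235×6 = 1410 mm². φR_n = 0.90 × 345 × 1410 = 437.8 kN.
Tension rupture (net): A_n = (235 − 2×24)×6 = 1122 mm² (U = 1.0, A_e = A_n). φR_n = 0.75 × 450 × 1122 = 378.7 kN.
Block shear: shear path 2×[49+3×68] = 2×253 mm, A_gv = 3036, A_nv = 2×(253 − 3.5×24)×6 = 2028 mm²; tension across gage: (50 − 1×24)×6 = 156 mm². R_n = min(0.6×450×2028, 0.6×345×3036) + 1.0×450×156 = min(547.56, 628.45) + 70.2 = 617.76 kN. φR_n = 0.75 × 617.76 = 463.3 kN.
Governing: min(884.0, 767.9, 437.8, 378.7, 463.3) = 378.7 kN → net-section rupture.

378.7 kN (net-section rupture governs)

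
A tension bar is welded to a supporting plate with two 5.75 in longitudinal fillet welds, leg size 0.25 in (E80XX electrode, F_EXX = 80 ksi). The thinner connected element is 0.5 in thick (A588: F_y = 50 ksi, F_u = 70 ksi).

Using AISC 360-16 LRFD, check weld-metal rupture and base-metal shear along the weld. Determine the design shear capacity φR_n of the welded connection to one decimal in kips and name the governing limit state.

Weld metal: throat = 0.707×0.25 = 0.17675 in, L = 2×5.75 = 11.5 in. φR_n = 0.75 × 0.6 × 80 × 0.17675 × 11.5 = 73.2 kips.
Base metal shear (0.5 in plate): yield φR_n = 1.0×0.6×50×0.5×11.5 = 172.5 kips; rupture φR_n = 0.75×0.6×70×0.5×11.5 = 181.1 kips; take 172.5 kips (yield).
Governing: min(73.2, 172.5) = 73.2 kips → weld metal.

73.2 kips (weld metal governs)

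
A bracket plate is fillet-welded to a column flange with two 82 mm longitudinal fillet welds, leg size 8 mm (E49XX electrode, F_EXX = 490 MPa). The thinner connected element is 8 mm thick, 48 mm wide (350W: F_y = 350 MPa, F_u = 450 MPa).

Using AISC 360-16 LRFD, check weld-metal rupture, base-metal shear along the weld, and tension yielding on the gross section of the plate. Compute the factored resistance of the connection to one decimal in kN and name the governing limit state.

Weld metal: throat = 0.707×8 = 5.656 mm, L = 2×82 = 164 mm. φR_n = 0.75 × 0.6 × 490 × 5.656 × 164 = 204.5 kN.
Base metal shear (8 mm plate): yield φR_n = 1.0×0.6×350×8×164 = 275.5 kN; rupture φR_n = 0.75×0.6×450×8×164 = 265.7 kN; take 265.7 kN (rupture).
Tension yield (gross): A_g = 48×8 = 384 mm². φR_n = 0.90 × 350 × 384 = 121.0 kN.
Governing: min(204.5, 265.7, 121.0) = 121.0 kN → gross-section yield.

121.0 kN (gross-section yield governs)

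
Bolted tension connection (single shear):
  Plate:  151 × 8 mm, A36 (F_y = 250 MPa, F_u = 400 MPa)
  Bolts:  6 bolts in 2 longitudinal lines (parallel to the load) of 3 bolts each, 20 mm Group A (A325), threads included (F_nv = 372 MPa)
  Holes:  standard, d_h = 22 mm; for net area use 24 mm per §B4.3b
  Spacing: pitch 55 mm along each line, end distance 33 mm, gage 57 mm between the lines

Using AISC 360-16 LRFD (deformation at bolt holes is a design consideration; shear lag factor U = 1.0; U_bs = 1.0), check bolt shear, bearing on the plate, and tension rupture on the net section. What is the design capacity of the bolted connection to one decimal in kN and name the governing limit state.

247.2 kN (net-section rupture governs)

Bolt shear: A_b = π(20)²/4 = 314.16 mm². φR_n = 0.75 × 372 × 314.16 × 6 × 1 = 525.9 kN.
Bearing (8 mm plate, F_u = 400 MPa): end bolts L_c = 33 − 22/2 = 22, R_n = min(1.2×22×8×400, 2.4×20×8×400) = 84.48 kN/bolt; interior L_c = 55 − 22 = 33, R_n = 126.72 kN/bolt. φR_n = 0.75 × (2×84.48 + 4×126.72) = 506.9 kN.
Tension rupture (net): A_n = (151 − 2×24)×8 = 824 mm² (U = 1.0, A_e = A_n). φR_n = 0.75 × 400 × 824 = 247.2 kN.
Governing: min(525.9, 506.9, 247.2) = 247.2 kN → net-section rupture.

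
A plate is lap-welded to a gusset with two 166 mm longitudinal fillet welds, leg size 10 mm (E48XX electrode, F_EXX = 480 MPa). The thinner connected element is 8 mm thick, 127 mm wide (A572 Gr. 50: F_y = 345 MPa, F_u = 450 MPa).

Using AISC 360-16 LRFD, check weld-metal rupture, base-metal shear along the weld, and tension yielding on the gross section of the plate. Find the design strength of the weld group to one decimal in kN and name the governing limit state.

315.5 kN (gross-section yield governs)

Weld metal: throat = 0.707×10 = 7.07 mm, L = 2×166 = 332 mm. φR_n = 0.75 × 0.6 × 480 × 7.07 × 332 = 507.0 kN.
Base metal shear (8 mm plate): yield φR_n = 1.0×0.6×345×8×332 = 549.8 kN; rupture φR_n = 0.75×0.6×450×8×332 = 537.8 kN; take 537.8 kN (rupture).
Tension yield (gross): A_g = 127×8 = 1016 mm². φR_n = 0.90 × 345 × 1016 = 315.5 kN.
Governing: min(507.0, 537.8, 315.5) = 315.5 kN → gross-section yield.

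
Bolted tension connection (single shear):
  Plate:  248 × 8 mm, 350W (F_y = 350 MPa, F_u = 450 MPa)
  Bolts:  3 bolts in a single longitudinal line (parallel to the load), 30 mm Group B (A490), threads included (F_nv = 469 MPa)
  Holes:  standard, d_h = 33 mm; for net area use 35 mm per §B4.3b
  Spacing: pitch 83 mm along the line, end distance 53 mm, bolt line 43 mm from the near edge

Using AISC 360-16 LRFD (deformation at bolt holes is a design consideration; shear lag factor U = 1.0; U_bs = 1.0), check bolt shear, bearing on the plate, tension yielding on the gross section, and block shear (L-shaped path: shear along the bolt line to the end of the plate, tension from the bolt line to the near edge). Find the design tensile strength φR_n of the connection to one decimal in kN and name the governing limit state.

Bolt shear: A_b = π(30)²/4 = 706.86 mm². φR_n = 0.75 × 469 × 706.86 × 3 × 1 = 745.9 kN.
Bearing (8 mm plate, F_u = 450 MPa): end bolts L_c = 53 − 33/2 = 36.5, R_n = min(1.2×36.5×8×450, 2.4×30×8×450) = 157.68 kN/bolt; interior L_c = 83 − 33 = 50, R_n = 216 kN/bolt. φR_n = 0.75 × (1×157.68 + 2×216) = 442.3 kN.
Tension yield (gross): A_g = 248×8 = 1984 mm². φR_n = 0.90 × 350 × 1984 = 625.0 kN.
Block shear: shear path 1×[53+2×83] = 1×219 mm, A_gv = 1752, A_nv = 1×(219 − 2.5×35)×8 = 1052 mm²; tension to near edge: (43 − 0.5×35)×8 = 204 mm². R_n = min(0.6×450×1052, 0.6×350×1752) + 1.0×450×204 = min(284.04, 367.92) + 91.8 = 375.84 kN. φR_n = 0.75 × 375.84 = 281.9 kN.
Governing: min(745.9, 442.3, 625.0, 281.9) = 281.9 kN → block shear.

281.9 kN (block shear governs)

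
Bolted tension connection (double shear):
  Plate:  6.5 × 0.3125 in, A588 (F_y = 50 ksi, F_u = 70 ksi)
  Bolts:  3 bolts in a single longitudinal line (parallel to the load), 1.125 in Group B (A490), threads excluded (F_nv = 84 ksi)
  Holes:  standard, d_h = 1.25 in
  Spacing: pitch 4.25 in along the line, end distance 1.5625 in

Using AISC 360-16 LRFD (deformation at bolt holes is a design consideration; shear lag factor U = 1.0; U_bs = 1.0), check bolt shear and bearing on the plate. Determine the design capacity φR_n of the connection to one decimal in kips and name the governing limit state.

107.1 kips (bearing governs)

Bolt shear: A_b = π(1.125)²/4 = 0.99402 in². φR_n = 0.75 × 84 × 0.99402 × 3 × 2 = 375.7 kips.
Bearing (0.3125 in plate, F_u = 70 ksi): end bolts L_c = 1.5625 − 1.25/2 = 0.9375, R_n = min(1.2×0.9375×0.3125×70, 2.4×1.125×0.3125×70) = 24.609 kips/bolt; interior L_c = 4.25 − 1.25 = 3, R_n = 59.063 kips/bolt. φR_n = 0.75 × (1×24.609 + 2×59.063) = 107.1 kips.
Governing: min(375.7, 107.1) = 107.1 kips → bearing.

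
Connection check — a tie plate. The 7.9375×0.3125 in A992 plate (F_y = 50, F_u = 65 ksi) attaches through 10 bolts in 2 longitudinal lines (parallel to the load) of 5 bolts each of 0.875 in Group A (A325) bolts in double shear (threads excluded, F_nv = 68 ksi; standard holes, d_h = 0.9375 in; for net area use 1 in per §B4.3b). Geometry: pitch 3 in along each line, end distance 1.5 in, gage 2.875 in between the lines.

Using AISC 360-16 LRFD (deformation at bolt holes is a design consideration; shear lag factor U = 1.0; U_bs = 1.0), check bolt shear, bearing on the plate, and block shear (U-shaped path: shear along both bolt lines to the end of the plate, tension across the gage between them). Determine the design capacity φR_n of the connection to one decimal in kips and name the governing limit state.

Bolt shear: A_b = π(0.875)²/4 = 0.60132 in². φR_n = 0.75 × 68 × 0.60132 × 10 × 2 = 613.3 kips.
Bearing (0.3125 in plate, F_u = 65 ksi): end bolts L_c = 1.5 − 0.9375/2 = 1.03125, R_n = min(1.2×1.03125×0.3125×65, 2.4×0.875×0.3125×65) = 25.137 kips/bolt; interior L_c = 3 − 0.9375 = 2.0625, R_n = 42.656 kips/bolt. φR_n = 0.75 × (2×25.137 + 8×42.656) = 293.6 kips.
Block shear: shear path 2×[1.5+4×3] = 2×13.5 in, A_gv = 8.4375, A_nv = 2×(13.5 − 4.5×1)×0.3125 = 5.625 in²; tension across gage: (2.875 − 1×1)×0.3125 = 0.58594 in². R_n = min(0.6×65×5.625, 0.6×50×8.4375) + 1.0×65×0.58594 = min(219.38, 253.13) + 38.086 = 257.47 kips. φR_n = 0.75 × 257.47 = 193.1 kips.
Governing: min(613.3, 293.6, 193.1) = 193.1 kips → block shear.

193.1 kips (block shear governs)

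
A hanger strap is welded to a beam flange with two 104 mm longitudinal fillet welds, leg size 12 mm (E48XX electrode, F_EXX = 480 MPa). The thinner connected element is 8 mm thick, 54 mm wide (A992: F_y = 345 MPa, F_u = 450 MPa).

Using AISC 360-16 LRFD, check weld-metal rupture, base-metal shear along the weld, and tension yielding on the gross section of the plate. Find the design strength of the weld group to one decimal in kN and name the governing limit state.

134.1 kN (gross-section yield governs)

Weld metal: throat = 0.707×12 = 8.484 mm, L = 2×104 = 208 mm. φR_n = 0.75 × 0.6 × 480 × 8.484 × 208 = 381.2 kN.
Base metal shear (8 mm plate): yield φR_n = 1.0×0.6×345×8×208 = 344.4 kN; rupture φR_n = 0.75×0.6×450×8×208 = 337.0 kN; take 337.0 kN (rupture).
Tension yield (gross): A_g = 54×8 = 432 mm². φR_n = 0.90 × 345 × 432 = 134.1 kN.
Governing: min(381.2, 337.0, 134.1) = 134.1 kN → gross-section yield.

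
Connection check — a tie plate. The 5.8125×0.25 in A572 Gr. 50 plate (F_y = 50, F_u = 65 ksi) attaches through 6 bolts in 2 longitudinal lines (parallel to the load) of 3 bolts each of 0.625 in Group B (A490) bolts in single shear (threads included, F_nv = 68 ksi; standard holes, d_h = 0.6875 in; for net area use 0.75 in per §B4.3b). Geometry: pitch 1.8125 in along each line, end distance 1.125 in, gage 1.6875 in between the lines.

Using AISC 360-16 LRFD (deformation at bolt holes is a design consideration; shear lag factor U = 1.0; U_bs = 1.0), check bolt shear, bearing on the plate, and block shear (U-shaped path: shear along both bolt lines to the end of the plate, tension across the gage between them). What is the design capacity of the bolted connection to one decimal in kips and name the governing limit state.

Bolt shear: A_b = π(0.625)²/4 = 0.3068 in². φR_n = 0.75 × 68 × 0.3068 × 6 × 1 = 93.9 kips.
Bearing (0.25 in plate, F_u = 65 ksi): end bolts L_c = 1.125 − 0.6875/2 = 0.78125, R_n = min(1.2×0.78125×0.25×65, 2.4×0.625×0.25×65) = 15.234 kips/bolt; interior L_c = 1.8125 − 0.6875 = 1.125, R_n = 21.938 kips/bolt. φR_n = 0.75 × (2×15.234 + 4×21.938) = 88.7 kips.
Block shear: shear path 2×[1.125+2×1.8125] = 2×4.75 in, A_gv = 2.375, A_nv = 2×(4.75 − 2.5×0.75)×0.25 = 1.4375 in²; tension across gage: (1.6875 − 1×0.75)×0.25 = 0.23438 in². R_n = min(0.6×65×1.4375, 0.6×50×2.375) + 1.0×65×0.23438 = min(56.063, 71.25) + 15.235 = 71.298 kips. φR_n = 0.75 × 71.298 = 53.5 kips.
Governing: min(93.9, 88.7, 53.5) = 53.5 kips → block shear.

53.5 kips (block shear governs)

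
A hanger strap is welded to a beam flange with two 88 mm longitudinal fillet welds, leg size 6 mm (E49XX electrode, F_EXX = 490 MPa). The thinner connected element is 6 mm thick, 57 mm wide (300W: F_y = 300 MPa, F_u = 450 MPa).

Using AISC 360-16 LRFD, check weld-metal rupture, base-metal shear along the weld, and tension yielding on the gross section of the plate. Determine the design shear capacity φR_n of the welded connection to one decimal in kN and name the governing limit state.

Weld metal: throat = 0.707×6 = 4.242 mm, L = 2×88 = 176 mm. φR_n = 0.75 × 0.6 × 490 × 4.242 × 176 = 164.6 kN.
Base metal shear (6 mm plate): yield φR_n = 1.0×0.6×300×6×176 = 190.1 kN; rupture φR_n = 0.75×0.6×450×6×176 = 213.8 kN; take 190.1 kN (yield).
Tension yield (gross): A_g = 57×6 = 342 mm². φR_n = 0.90 × 300 × 342 = 92.3 kN.
Governing: min(164.6, 190.1, 92.3) = 92.3 kN → gross-section yield.

92.3 kN (gross-section yield governs)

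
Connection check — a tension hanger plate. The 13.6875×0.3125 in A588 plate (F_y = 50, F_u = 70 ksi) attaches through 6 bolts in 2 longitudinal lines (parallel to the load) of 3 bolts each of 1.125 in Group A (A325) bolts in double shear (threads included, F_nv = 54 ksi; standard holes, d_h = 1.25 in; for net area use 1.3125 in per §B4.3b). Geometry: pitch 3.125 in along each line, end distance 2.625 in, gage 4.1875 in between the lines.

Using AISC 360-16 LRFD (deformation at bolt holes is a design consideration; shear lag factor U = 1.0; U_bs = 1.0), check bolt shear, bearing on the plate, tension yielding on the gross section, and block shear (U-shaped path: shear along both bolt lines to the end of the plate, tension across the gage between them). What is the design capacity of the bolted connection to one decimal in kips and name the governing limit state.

157.3 kips (block shear governs)

Bolt shear: A_b = π(1.125)²/4 = 0.99402 in². φR_n = 0.75 × 54 × 0.99402 × 6 × 2 = 483.1 kips.
Bearing (0.3125 in plate, F_u = 70 ksi): end bolts L_c = 2.625 − 1.25/2 = 2, R_n = min(1.2×2×0.3125×70, 2.4×1.125×0.3125×70) = 52.5 kips/bolt; interior L_c = 3.125 − 1.25 = 1.875, R_n = 49.219 kips/bolt. φR_n = 0.75 × (2×52.5 + 4×49.219) = 226.4 kips.
Tension yield (gross): A_g = 13.6875×0.3125 = 4.2773 in². φR_n = 0.90 × 50 × 4.2773 = 192.5 kips.
Block shear: shear path 2×[2.625+2×3.125] = 2×8.875 in, A_gv = 5.5469, A_nv = 2×(8.875 − 2.5×1.3125)×0.3125 = 3.4961 in²; tension across gage: (4.1875 − 1×1.3125)×0.3125 = 0.89844 in². R_n = min(0.6×70×3.4961, 0.6×50×5.5469) + 1.0×70×0.89844 = min(146.84, 166.41) + 62.891 = 209.73 kips. φR_n = 0.75 × 209.73 = 157.3 kips.
Governing: min(483.1, 226.4, 192.5, 157.3) = 157.3 kips → block shear.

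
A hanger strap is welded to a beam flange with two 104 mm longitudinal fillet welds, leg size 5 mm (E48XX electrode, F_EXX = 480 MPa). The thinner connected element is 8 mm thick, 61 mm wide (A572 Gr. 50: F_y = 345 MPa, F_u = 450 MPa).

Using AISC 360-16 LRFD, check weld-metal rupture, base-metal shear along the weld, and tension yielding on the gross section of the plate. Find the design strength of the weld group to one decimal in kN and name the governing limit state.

151.5 kN (gross-section yield governs)

Weld metal: throat = 0.707×5 = 3.535 mm, L = 2×104 = 208 mm. φR_n = 0.75 × 0.6 × 480 × 3.535 × 208 = 158.8 kN.
Base metal shear (8 mm plate): yield φR_n = 1.0×0.6×345×8×208 = 344.4 kN; rupture φR_n = 0.75×0.6×450×8×208 = 337.0 kN; take 337.0 kN (rupture).
Tension yield (gross): A_g = 61×8 = 488 mm². φR_n = 0.90 × 345 × 488 = 151.5 kN.
Governing: min(158.8, 337.0, 151.5) = 151.5 kN → gross-section yield.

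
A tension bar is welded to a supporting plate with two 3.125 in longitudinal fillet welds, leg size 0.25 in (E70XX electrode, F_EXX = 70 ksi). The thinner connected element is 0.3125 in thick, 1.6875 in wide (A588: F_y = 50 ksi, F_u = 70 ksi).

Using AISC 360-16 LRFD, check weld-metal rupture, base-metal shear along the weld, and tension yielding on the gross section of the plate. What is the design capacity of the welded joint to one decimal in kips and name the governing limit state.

23.7 kips (gross-section yield governs)

Weld metal: throat = 0.707×0.25 = 0.17675 in, L = 2×3.125 = 6.25 in. φR_n = 0.75 × 0.6 × 70 × 0.17675 × 6.25 = 34.8 kips.
Base metal shear (0.3125 in plate): yield φR_n = 1.0×0.6×50×0.3125×6.25 = 58.6 kips; rupture φR_n = 0.75×0.6×70×0.3125×6.25 = 61.5 kips; take 58.6 kips (yield).
Tension yield (gross): A_g = 1.6875×0.3125 = 0.52734 in². φR_n = 0.90 × 50 × 0.52734 = 23.7 kips.
Governing: min(34.8, 58.6, 23.7) = 23.7 kips → gross-section yield.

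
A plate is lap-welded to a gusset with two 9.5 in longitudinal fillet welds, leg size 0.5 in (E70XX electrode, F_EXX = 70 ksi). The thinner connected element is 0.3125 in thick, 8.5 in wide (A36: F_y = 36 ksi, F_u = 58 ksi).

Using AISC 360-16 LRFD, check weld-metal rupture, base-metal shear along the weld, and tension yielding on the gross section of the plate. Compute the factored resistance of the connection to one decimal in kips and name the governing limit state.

Weld metal: throat = 0.707×0.5 = 0.3535 in, L = 2×9.5 = 19 in. φR_n = 0.75 × 0.6 × 70 × 0.3535 × 19 = 211.6 kips.
Base metal shear (0.3125 in plate): yield φR_n = 1.0×0.6×36×0.3125×19 = 128.3 kips; rupture φR_n = 0.75×0.6×58×0.3125×19 = 155.0 kips; take 128.3 kips (yield).
Tension yield (gross): A_g = 8.5×0.3125 = 2.6563 in². φR_n = 0.90 × 36 × 2.6563 = 86.1 kips.
Governing: min(211.6, 128.3, 86.1) = 86.1 kips → gross-section yield.

86.1 kips (gross-section yield governs)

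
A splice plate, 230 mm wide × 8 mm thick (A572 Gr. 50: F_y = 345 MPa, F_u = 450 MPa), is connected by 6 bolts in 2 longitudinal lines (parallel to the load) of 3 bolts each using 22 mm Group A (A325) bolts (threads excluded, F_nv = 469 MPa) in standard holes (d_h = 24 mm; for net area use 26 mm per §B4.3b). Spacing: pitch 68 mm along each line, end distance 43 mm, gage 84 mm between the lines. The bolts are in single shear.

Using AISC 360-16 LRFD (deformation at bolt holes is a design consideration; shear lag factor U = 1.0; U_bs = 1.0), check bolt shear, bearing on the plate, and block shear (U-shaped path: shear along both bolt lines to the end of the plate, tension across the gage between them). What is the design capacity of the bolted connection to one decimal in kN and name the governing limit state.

Bolt shear: A_b = π(22)²/4 = 380.13 mm². φR_n = 0.75 × 469 × 380.13 × 6 × 1 = 802.3 kN.
Bearing (8 mm plate, F_u = 450 MPa): end bolts L_c = 43 − 24/2 = 31, R_n = min(1.2×31×8×450, 2.4×22×8×450) = 133.92 kN/bolt; interior L_c = 68 − 24 = 44, R_n = 190.08 kN/bolt. φR_n = 0.75 × (2×133.92 + 4×190.08) = 771.1 kN.
Block shear: shear path 2×[43+2×68] = 2×179 mm, A_gv = 2864, A_nv = 2×(179 − 2.5×26)×8 = 1824 mm²; tension across gage: (84 − 1×26)×8 = 464 mm². R_n = min(0.6×450×1824, 0.6×345×2864) + 1.0×450×464 = min(492.48, 592.85) + 208.8 = 701.28 kN. φR_n = 0.75 × 701.28 = 526.0 kN.
Governing: min(802.3, 771.1, 526.0) = 526.0 kN → block shear.

526.0 kN (block shear governs)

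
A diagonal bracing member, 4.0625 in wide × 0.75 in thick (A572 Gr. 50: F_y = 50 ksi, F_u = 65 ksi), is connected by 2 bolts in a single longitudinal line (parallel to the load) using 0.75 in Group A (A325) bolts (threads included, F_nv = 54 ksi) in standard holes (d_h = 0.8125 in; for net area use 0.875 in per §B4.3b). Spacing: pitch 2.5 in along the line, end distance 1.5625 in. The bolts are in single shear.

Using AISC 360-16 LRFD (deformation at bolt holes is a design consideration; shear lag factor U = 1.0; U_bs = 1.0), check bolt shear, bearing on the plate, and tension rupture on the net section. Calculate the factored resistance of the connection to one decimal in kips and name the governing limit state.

Bolt shear: A_b = π(0.75)²/4 = 0.44179 in². φR_n = 0.75 × 54 × 0.44179 × 2 × 1 = 35.8 kips.
Bearing (0.75 in plate, F_u = 65 ksi): end bolts L_c = 1.5625 − 0.8125/2 = 1.15625, R_n = min(1.2×1.15625×0.75×65, 2.4×0.75×0.75×65) = 67.641 kips/bolt; interior L_c = 2.5 − 0.8125 = 1.6875, R_n = 87.75 kips/bolt. φR_n = 0.75 × (1×67.641 + 1×87.75) = 116.5 kips.
Tension rupture (net): A_n = (4.0625 − 1×0.875)×0.75 = 2.3906 in² (U = 1.0, A_e = A_n). φR_n = 0.75 × 65 × 2.3906 = 116.5 kips.
Governing: min(35.8, 116.5, 116.5) = 35.8 kips → bolt shear.

35.8 kips (bolt shear governs)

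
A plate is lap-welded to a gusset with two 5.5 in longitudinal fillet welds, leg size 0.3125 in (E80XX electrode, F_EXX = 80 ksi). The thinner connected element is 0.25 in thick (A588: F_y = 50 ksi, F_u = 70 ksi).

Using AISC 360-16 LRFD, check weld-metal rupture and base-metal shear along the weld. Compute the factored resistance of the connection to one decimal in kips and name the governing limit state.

82.5 kips (base-metal shear governs)

Weld metal: throat = 0.707×0.3125 = 0.22094 in, L = 2×5.5 = 11 in. φR_n = 0.75 × 0.6 × 80 × 0.22094 × 11 = 87.5 kips.
Base metal shear (0.25 in plate): yield φR_n = 1.0×0.6×50×0.25×11 = 82.5 kips; rupture φR_n = 0.75×0.6×70×0.25×11 = 86.6 kips; take 82.5 kips (yield).
Governing: min(87.5, 82.5) = 82.5 kips → base-metal shear.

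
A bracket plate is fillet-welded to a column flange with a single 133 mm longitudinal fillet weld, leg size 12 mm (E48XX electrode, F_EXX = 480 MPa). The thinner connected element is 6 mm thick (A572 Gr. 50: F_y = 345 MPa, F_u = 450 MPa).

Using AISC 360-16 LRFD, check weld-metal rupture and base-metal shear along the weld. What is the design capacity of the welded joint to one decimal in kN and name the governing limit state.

161.6 kN (base-metal shear governs)

Weld metal: throat = 0.707×12 = 8.484 mm, L = 133 mm. φR_n = 0.75 × 0.6 × 480 × 8.484 × 133 = 243.7 kN.
Base metal shear (6 mm plate): yield φR_n = 1.0×0.6×345×6×133 = 165.2 kN; rupture φR_n = 0.75×0.6×450×6×133 = 161.6 kN; take 161.6 kN (rupture).
Governing: min(243.7, 161.6) = 161.6 kN → base-metal shear.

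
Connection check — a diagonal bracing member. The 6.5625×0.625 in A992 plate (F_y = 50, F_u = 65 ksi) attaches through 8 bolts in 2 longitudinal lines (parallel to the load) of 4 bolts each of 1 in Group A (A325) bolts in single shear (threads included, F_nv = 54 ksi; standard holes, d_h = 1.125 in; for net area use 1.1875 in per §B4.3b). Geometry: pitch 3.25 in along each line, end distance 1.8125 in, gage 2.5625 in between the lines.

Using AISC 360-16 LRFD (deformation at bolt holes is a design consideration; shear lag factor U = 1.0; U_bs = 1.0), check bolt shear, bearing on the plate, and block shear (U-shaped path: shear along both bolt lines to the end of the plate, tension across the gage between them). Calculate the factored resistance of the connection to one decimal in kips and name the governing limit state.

Bolt shear: A_b = π(1)²/4 = 0.7854 in². φR_n = 0.75 × 54 × 0.7854 × 8 × 1 = 254.5 kips.
Bearing (0.625 in plate, F_u = 65 ksi): end bolts L_c = 1.8125 − 1.125/2 = 1.25, R_n = min(1.2×1.25×0.625×65, 2.4×1×0.625×65) = 60.938 kips/bolt; interior L_c = 3.25 − 1.125 = 2.125, R_n = 97.5 kips/bolt. φR_n = 0.75 × (2×60.938 + 6×97.5) = 530.2 kips.
Block shear: shear path 2×[1.8125+3×3.25] = 2×11.5625 in, A_gv = 14.453, A_nv = 2×(11.5625 − 3.5×1.1875)×0.625 = 9.2578 in²; tension across gage: (2.5625 − 1×1.1875)×0.625 = 0.85938 in². R_n = min(0.6×65×9.2578, 0.6×50×14.453) + 1.0×65×0.85938 = min(361.05, 433.59) + 55.86 = 416.91 kips. φR_n = 0.75 × 416.91 = 312.7 kips.
Governing: min(254.5, 530.2, 312.7) = 254.5 kips → bolt shear.

254.5 kips (bolt shear governs)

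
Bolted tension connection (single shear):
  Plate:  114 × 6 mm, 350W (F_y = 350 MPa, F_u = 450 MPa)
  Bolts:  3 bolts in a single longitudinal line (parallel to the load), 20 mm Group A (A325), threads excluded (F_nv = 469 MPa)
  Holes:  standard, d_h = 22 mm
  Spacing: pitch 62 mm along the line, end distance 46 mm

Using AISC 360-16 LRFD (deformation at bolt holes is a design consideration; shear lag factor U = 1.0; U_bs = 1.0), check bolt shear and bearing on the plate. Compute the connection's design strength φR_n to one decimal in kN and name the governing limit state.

279.5 kN (bearing governs)

Bolt shear: A_b = π(20)²/4 = 314.16 mm². φR_n = 0.75 × 469 × 314.16 × 3 × 1 = 331.5 kN.
Bearing (6 mm plate, F_u = 450 MPa): end bolts L_c = 46 − 22/2 = 35, R_n = min(1.2×35×6×450, 2.4×20×6×450) = 113.4 kN/bolt; interior L_c = 62 − 22 = 40, R_n = 129.6 kN/bolt. φR_n = 0.75 × (1×113.4 + 2×129.6) = 279.5 kN.
Governing: min(331.5, 279.5) = 279.5 kN → bearing.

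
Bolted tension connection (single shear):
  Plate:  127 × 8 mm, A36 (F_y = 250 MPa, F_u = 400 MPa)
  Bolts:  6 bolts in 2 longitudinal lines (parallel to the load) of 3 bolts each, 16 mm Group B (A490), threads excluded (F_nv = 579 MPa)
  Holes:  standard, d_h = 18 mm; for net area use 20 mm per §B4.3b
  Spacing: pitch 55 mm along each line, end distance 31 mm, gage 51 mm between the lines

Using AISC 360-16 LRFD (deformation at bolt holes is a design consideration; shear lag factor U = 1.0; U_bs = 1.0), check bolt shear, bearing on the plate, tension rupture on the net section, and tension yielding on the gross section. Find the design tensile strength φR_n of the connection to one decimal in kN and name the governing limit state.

Bolt shear: A_b = π(16)²/4 = 201.06 mm². φR_n = 0.75 × 579 × 201.06 × 6 × 1 = 523.9 kN.
Bearing (8 mm plate, F_u = 400 MPa): end bolts L_c = 31 − 18/2 = 22, R_n = min(1.2×22×8×400, 2.4×16×8×400) = 84.48 kN/bolt; interior L_c = 55 − 18 = 37, R_n = 122.88 kN/bolt. φR_n = 0.75 × (2×84.48 + 4×122.88) = 495.4 kN.
Tension rupture (net): A_n = (127 − 2×20)×8 = 696 mm² (U = 1.0, A_e = A_n). φR_n = 0.75 × 400 × 696 = 208.8 kN.
Tension yield (gross): A_g = 127×8 = 1016 mm². φR_n = 0.90 × 250 × 1016 = 228.6 kN.
Governing: min(523.9, 495.4, 208.8, 228.6) = 208.8 kN → net-section rupture.

208.8 kN (net-section rupture governs)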